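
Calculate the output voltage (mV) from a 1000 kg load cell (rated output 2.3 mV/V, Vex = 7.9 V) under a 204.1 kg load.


Vout = rated_output * Vex * (load / capacity).
Vout = 2.3 * 7.9 * (204.1 / 1000)
Vout = 2.3 * 7.9 * 0.2041
Vout = 3.708 mV

3.708 mV


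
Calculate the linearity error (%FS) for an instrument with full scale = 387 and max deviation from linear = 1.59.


Linearity error = (max deviation / full scale) * 100%.
Linearity = (1.59 / 387) * 100
Linearity = 0.411 %FS

0.411 %FS


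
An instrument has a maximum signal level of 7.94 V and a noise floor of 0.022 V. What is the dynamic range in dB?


Dynamic range = 20 * log10(Vmax / Vnoise).
DR = 20 * log10(7.94 / 0.022)
DR = 20 * log10(360.91)
DR = 51.15 dB

51.15 dB


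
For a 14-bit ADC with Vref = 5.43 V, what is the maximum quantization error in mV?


The maximum quantization error is +/- LSB/2.
LSB = Vref / 2^n = 5.43 / 16384 = 0.00033142 V
Max error = LSB / 2 = 0.00033142 / 2 = 0.00016571 V
Max error = 0.1657 mV

0.1657 mV


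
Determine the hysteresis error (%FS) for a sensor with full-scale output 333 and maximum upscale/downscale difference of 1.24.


Hysteresis = (max difference / full scale) * 100%.
H = (1.24 / 333) * 100
H = 0.372 %FS

0.372 %FS


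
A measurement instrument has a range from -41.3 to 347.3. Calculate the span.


Span = upper range - lower range.
Span = 347.3 - (-41.3)
Span = 388.6

388.6


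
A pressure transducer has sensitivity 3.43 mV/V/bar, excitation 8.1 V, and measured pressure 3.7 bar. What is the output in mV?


Output = sensitivity * Vex * P.
Vout = 3.43 * 8.1 * 3.7
Vout = 27.783 * 3.7
Vout = 102.8 mV

102.8 mV


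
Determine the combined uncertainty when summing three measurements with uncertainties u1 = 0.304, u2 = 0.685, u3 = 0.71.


For a sum of independent quantities, uc = sqrt(u1^2 + u2^2 + u3^2).
uc = sqrt(0.304^2 + 0.685^2 + 0.71^2)
uc = sqrt(0.092416 + 0.469225 + 0.5041)
uc = 1.0323

1.0323


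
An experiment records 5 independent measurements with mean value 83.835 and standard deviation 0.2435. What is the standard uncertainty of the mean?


The standard uncertainty for Type A evaluation is u = s / sqrt(n).
u = 0.2435 / sqrt(5)
u = 0.2435 / 2.2361
u = 0.1089

0.1089


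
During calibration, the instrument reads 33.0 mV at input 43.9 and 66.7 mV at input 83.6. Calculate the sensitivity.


Sensitivity = (y2 - y1) / (x2 - x1).
S = (66.7 - 33.0) / (83.6 - 43.9)
S = 33.7 / 39.7
S = 0.8489 mV/unit

0.8489 mV/unit


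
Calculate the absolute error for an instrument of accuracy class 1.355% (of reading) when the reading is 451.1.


Absolute error = (accuracy% / 100) * reading.
Error = (1.355 / 100) * 451.1
Error = 0.01355 * 451.1
Error = 6.1124

6.1124


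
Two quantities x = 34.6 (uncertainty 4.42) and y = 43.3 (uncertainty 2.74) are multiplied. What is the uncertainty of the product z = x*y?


For a product z = x*y, the relative uncertainty is:
uz/z = sqrt((ux/x)^2 + (uy/y)^2)
Relative uncertainties: ux/x = 4.42/34.6 = 0.127746
uy/y = 2.74/43.3 = 0.063279
z = 34.6 * 43.3 = 1498.2
uz = 1498.2 * sqrt(0.127746^2 + 0.063279^2) = 213.58

213.58


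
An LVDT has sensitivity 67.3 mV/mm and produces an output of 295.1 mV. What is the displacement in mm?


Displacement = Vout / sensitivity.
d = 295.1 / 67.3
d = 4.385 mm

4.385 mm


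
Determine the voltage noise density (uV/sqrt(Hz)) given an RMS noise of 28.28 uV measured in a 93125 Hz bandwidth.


Noise spectral density = Vrms / sqrt(BW).
NSD = 28.28 / sqrt(93125)
NSD = 28.28 / 305.1639
NSD = 0.0927 uV/sqrt(Hz)

0.0927 uV/sqrt(Hz)


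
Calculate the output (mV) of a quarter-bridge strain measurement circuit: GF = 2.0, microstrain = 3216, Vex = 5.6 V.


Quarter bridge output: Vout = (GF * epsilon * Vex) / 4.
Vout = (2.0 * 3216e-6 * 5.6) / 4
Vout = 0.0360192 / 4 V
Vout = 0.0090048 V = 9.0048 mV

9.0048 mV


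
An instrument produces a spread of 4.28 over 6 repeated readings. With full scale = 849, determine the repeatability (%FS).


Repeatability = (spread / full scale) * 100%.
R = (4.28 / 849) * 100
R = 0.504 %FS

0.504 %FS


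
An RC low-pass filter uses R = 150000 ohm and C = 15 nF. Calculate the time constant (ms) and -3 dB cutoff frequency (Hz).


Time constant: tau = R * C.
tau = 150000 * 1.50e-08 = 0.00225 s
tau = 2.25 ms
Cutoff frequency: fc = 1 / (2*pi*R*C).
fc = 1 / (2*pi*0.00225) = 70.74 Hz

tau = 2.25 ms, fc = 70.74 Hz


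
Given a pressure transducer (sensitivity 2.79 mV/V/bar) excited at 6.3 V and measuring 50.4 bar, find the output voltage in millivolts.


Output = sensitivity * Vex * P.
Vout = 2.79 * 6.3 * 50.4
Vout = 17.577 * 50.4
Vout = 885.88 mV

885.88 mV


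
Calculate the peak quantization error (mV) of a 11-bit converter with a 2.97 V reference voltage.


The maximum quantization error is +/- LSB/2.
LSB = Vref / 2^n = 2.97 / 2048 = 0.0014502 V
Max error = LSB / 2 = 0.0014502 / 2 = 0.0007251 V
Max error = 0.7251 mV

0.7251 mV


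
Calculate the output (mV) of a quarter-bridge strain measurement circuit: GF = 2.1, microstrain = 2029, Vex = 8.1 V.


Quarter bridge output: Vout = (GF * epsilon * Vex) / 4.
Vout = (2.1 * 2029e-6 * 8.1) / 4
Vout = 0.03451329 / 4 V
Vout = 0.00862832 V = 8.6283 mV

8.6283 mV


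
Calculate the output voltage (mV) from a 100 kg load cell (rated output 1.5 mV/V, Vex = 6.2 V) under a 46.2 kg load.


Vout = rated_output * Vex * (load / capacity).
Vout = 1.5 * 6.2 * (46.2 / 100)
Vout = 1.5 * 6.2 * 0.462
Vout = 4.297 mV

4.297 mV


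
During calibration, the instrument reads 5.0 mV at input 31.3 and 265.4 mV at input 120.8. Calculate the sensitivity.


Sensitivity = (y2 - y1) / (x2 - x1).
S = (265.4 - 5.0) / (120.8 - 31.3)
S = 260.4 / 89.5
S = 2.9095 mV/unit

2.9095 mV/unit


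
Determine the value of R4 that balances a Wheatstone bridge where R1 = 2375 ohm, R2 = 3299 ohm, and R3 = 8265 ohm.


At balance: R1*R4 = R2*R3, so R4 = R2*R3/R1.
R4 = 3299 * 8265 / 2375
R4 = 27266235 / 2375
R4 = 11480.52 ohm

11480.52 ohm


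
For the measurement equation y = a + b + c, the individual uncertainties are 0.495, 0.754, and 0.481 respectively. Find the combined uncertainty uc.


For a sum of independent quantities, uc = sqrt(u1^2 + u2^2 + u3^2).
uc = sqrt(0.495^2 + 0.754^2 + 0.481^2)
uc = sqrt(0.245025 + 0.568516 + 0.231361)
uc = 1.0222

1.0222


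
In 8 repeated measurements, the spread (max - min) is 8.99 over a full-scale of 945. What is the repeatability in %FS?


Repeatability = (spread / full scale) * 100%.
R = (8.99 / 945) * 100
R = 0.951 %FS

0.951 %FS


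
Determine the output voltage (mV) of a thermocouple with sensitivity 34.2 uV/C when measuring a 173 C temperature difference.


The thermocouple output V = sensitivity * dT.
V = 34.2 uV/C * 173 C
V = 5916.6 uV
V = 5.917 mV

5.917 mV


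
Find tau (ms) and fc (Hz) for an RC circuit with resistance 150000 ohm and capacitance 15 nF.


Time constant: tau = R * C.
tau = 150000 * 1.50e-08 = 0.00225 s
tau = 2.25 ms
Cutoff frequency: fc = 1 / (2*pi*R*C).
fc = 1 / (2*pi*0.00225) = 70.74 Hz

tau = 2.25 ms, fc = 70.74 Hz


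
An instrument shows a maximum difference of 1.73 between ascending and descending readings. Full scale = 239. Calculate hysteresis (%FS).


Hysteresis = (max difference / full scale) * 100%.
H = (1.73 / 239) * 100
H = 0.724 %FS

0.724 %FS


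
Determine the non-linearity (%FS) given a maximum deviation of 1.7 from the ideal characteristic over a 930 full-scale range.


Linearity error = (max deviation / full scale) * 100%.
Linearity = (1.7 / 930) * 100
Linearity = 0.183 %FS

0.183 %FS


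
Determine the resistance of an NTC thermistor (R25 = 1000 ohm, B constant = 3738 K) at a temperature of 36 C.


NTC thermistor equation: Rt = R25 * exp(B * (1/T - 1/T25)).
T in Kelvin: 309.15 K, T25 = 298.15 K
1/T - 1/T25 = 1/309.15 - 1/298.15 = -0.00011934
B * (1/T - 1/T25) = 3738 * -0.00011934 = -0.4461
Rt = 1000 * exp(-0.4461) = 640.1 ohm

640.1 ohm


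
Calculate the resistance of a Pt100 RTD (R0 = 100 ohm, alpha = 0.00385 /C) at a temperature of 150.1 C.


The RTD equation: Rt = R0 * (1 + alpha * T).
Rt = 100 * (1 + 0.00385 * 150.1)
Rt = 100 * (1 + 0.577885)
Rt = 100 * 1.577885
Rt = 157.788 ohm

157.788 ohm


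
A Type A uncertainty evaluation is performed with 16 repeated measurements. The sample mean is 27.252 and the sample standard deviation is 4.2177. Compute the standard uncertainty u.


The standard uncertainty for Type A evaluation is u = s / sqrt(n).
u = 4.2177 / sqrt(16)
u = 4.2177 / 4.0
u = 1.0544

1.0544


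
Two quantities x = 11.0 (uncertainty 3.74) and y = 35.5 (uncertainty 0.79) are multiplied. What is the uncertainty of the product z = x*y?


For a product z = x*y, the relative uncertainty is:
uz/z = sqrt((ux/x)^2 + (uy/y)^2)
Relative uncertainties: ux/x = 3.74/11.0 = 0.34
uy/y = 0.79/35.5 = 0.022254
z = 11.0 * 35.5 = 390.5
uz = 390.5 * sqrt(0.34^2 + 0.022254^2) = 133.054

133.054


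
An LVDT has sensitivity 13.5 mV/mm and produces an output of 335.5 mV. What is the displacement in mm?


Displacement = Vout / sensitivity.
d = 335.5 / 13.5
d = 24.852 mm

24.852 mm


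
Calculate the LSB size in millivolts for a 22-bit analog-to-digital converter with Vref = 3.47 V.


The resolution (LSB) of an ADC is Vref / 2^n.
LSB = 3.47 / 2^22
LSB = 3.47 / 4194304
LSB = 8.3e-07 V = 0.00082731 mV

0.00082731 mV


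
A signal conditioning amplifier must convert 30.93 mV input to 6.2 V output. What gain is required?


Gain = Vout / Vin (converting to same units).
G = 6.2 V / 30.93 mV
G = 6200.0 mV / 30.93 mV
G = 200.45

200.45


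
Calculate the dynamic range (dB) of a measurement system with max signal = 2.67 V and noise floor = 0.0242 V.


Dynamic range = 20 * log10(Vmax / Vnoise).
DR = 20 * log10(2.67 / 0.0242)
DR = 20 * log10(110.33)
DR = 40.85 dB

40.85 dB


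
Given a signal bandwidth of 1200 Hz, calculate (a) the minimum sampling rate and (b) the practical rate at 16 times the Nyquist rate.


By Nyquist theorem, fs_min = 2 * fmax.
fs_min = 2 * 1200 = 2400 Hz
Practical rate = 16 * fs_min = 16 * 2400 = 38400 Hz

fs_min = 2400 Hz, fs_practical = 38400 Hz


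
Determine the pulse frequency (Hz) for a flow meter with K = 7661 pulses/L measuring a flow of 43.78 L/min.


Frequency = K * Q / 60 (converting L/min to L/s).
f = 7661 * 43.78 / 60
f = 335398.58 / 60
f = 5589.98 Hz

5589.98 Hz


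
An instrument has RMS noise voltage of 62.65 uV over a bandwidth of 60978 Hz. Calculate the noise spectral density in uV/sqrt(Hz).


Noise spectral density = Vrms / sqrt(BW).
NSD = 62.65 / sqrt(60978)
NSD = 62.65 / 246.9372
NSD = 0.2537 uV/sqrt(Hz)

0.2537 uV/sqrt(Hz)


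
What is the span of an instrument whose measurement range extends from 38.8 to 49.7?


Span = upper range - lower range.
Span = 49.7 - (38.8)
Span = 10.9

10.9


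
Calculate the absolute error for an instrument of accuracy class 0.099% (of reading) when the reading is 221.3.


Absolute error = (accuracy% / 100) * reading.
Error = (0.099 / 100) * 221.3
Error = 0.00099 * 221.3
Error = 0.2191

0.2191


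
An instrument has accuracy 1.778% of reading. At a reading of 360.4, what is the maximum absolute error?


Absolute error = (accuracy% / 100) * reading.
Error = (1.778 / 100) * 360.4
Error = 0.01778 * 360.4
Error = 6.4079

6.4079


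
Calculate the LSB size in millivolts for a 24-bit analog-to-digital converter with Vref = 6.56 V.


The resolution (LSB) of an ADC is Vref / 2^n.
LSB = 6.56 / 2^24
LSB = 6.56 / 16777216
LSB = 3.9e-07 V = 0.00039101 mV

0.00039101 mV


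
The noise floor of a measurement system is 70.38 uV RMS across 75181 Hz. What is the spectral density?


Noise spectral density = Vrms / sqrt(BW).
NSD = 70.38 / sqrt(75181)
NSD = 70.38 / 274.1915
NSD = 0.2567 uV/sqrt(Hz)

0.2567 uV/sqrt(Hz)


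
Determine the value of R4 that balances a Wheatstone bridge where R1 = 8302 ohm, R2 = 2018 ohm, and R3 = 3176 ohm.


At balance: R1*R4 = R2*R3, so R4 = R2*R3/R1.
R4 = 2018 * 3176 / 8302
R4 = 6409168 / 8302
R4 = 772.0 ohm

772.0 ohm


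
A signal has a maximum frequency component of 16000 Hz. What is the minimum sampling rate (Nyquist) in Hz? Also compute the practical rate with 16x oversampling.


By Nyquist theorem, fs_min = 2 * fmax.
fs_min = 2 * 16000 = 32000 Hz
Practical rate = 16 * fs_min = 16 * 32000 = 512000 Hz

fs_min = 32000 Hz, fs_practical = 512000 Hz


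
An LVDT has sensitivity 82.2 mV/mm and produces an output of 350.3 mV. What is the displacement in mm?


Displacement = Vout / sensitivity.
d = 350.3 / 82.2
d = 4.262 mm

4.262 mm


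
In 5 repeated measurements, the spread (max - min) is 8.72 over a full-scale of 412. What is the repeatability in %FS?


Repeatability = (spread / full scale) * 100%.
R = (8.72 / 412) * 100
R = 2.117 %FS

2.117 %FS


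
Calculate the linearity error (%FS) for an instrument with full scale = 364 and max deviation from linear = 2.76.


Linearity error = (max deviation / full scale) * 100%.
Linearity = (2.76 / 364) * 100
Linearity = 0.758 %FS

0.758 %FS


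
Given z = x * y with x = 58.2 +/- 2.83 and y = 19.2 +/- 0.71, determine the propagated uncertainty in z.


For a product z = x*y, the relative uncertainty is:
uz/z = sqrt((ux/x)^2 + (uy/y)^2)
Relative uncertainties: ux/x = 2.83/58.2 = 0.048625
uy/y = 0.71/19.2 = 0.036979
z = 58.2 * 19.2 = 1117.4
uz = 1117.4 * sqrt(0.048625^2 + 0.036979^2) = 68.264

68.264


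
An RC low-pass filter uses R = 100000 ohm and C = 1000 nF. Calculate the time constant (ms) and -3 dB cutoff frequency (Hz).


Time constant: tau = R * C.
tau = 100000 * 1.00e-06 = 0.1 s
tau = 100.0 ms
Cutoff frequency: fc = 1 / (2*pi*R*C).
fc = 1 / (2*pi*0.1) = 1.59 Hz

tau = 100.0 ms, fc = 1.59 Hz


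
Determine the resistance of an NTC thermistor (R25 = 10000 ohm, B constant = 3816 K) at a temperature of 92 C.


NTC thermistor equation: Rt = R25 * exp(B * (1/T - 1/T25)).
T in Kelvin: 365.15 K, T25 = 298.15 K
1/T - 1/T25 = 1/365.15 - 1/298.15 = -0.00061542
B * (1/T - 1/T25) = 3816 * -0.00061542 = -2.3484
Rt = 10000 * exp(-2.3484) = 955.2 ohm

955.2 ohm


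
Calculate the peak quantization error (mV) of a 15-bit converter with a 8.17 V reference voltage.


The maximum quantization error is +/- LSB/2.
LSB = Vref / 2^n = 8.17 / 32768 = 0.00024933 V
Max error = LSB / 2 = 0.00024933 / 2 = 0.00012466 V
Max error = 0.1247 mV

0.1247 mV


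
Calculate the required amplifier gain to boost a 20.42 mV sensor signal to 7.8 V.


Gain = Vout / Vin (converting to same units).
G = 7.8 V / 20.42 mV
G = 7800.0 mV / 20.42 mV
G = 381.98

381.98


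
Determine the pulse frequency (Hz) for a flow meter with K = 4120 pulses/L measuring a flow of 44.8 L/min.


Frequency = K * Q / 60 (converting L/min to L/s).
f = 4120 * 44.8 / 60
f = 184576.0 / 60
f = 3076.27 Hz

3076.27 Hz


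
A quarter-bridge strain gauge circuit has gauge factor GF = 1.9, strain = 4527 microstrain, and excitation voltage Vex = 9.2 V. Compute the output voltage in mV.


Quarter bridge output: Vout = (GF * epsilon * Vex) / 4.
Vout = (1.9 * 4527e-6 * 9.2) / 4
Vout = 0.07913196 / 4 V
Vout = 0.01978299 V = 19.783 mV

19.783 mV


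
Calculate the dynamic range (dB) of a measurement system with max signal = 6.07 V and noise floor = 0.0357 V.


Dynamic range = 20 * log10(Vmax / Vnoise).
DR = 20 * log10(6.07 / 0.0357)
DR = 20 * log10(170.03)
DR = 44.61 dB

44.61 dB


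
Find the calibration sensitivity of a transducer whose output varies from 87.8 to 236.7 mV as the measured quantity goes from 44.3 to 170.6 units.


Sensitivity = (y2 - y1) / (x2 - x1).
S = (236.7 - 87.8) / (170.6 - 44.3)
S = 148.9 / 126.3
S = 1.1789 mV/unit

1.1789 mV/unit


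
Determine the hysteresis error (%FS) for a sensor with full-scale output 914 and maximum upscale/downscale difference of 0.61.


Hysteresis = (max difference / full scale) * 100%.
H = (0.61 / 914) * 100
H = 0.067 %FS

0.067 %FS


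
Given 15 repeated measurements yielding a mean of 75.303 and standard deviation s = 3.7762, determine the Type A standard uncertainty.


The standard uncertainty for Type A evaluation is u = s / sqrt(n).
u = 3.7762 / sqrt(15)
u = 3.7762 / 3.873
u = 0.975

0.975


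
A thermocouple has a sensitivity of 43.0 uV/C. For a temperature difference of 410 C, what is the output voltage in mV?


The thermocouple output V = sensitivity * dT.
V = 43.0 uV/C * 410 C
V = 17630.0 uV
V = 17.63 mV

17.63 mV


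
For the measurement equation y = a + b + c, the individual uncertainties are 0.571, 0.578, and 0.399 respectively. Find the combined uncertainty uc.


For a sum of independent quantities, uc = sqrt(u1^2 + u2^2 + u3^2).
uc = sqrt(0.571^2 + 0.578^2 + 0.399^2)
uc = sqrt(0.326041 + 0.334084 + 0.159201)
uc = 0.9052

0.9052


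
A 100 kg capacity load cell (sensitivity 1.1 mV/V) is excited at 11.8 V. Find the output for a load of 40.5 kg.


Vout = rated_output * Vex * (load / capacity).
Vout = 1.1 * 11.8 * (40.5 / 100)
Vout = 1.1 * 11.8 * 0.405
Vout = 5.257 mV

5.257 mV


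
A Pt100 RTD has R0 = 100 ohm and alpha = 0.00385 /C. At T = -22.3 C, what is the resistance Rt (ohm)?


The RTD equation: Rt = R0 * (1 + alpha * T).
Rt = 100 * (1 + 0.00385 * -22.3)
Rt = 100 * (1 + -0.085855)
Rt = 100 * 0.914145
Rt = 91.415 ohm

91.415 ohm


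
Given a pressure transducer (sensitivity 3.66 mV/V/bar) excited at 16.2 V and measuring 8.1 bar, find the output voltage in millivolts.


Output = sensitivity * Vex * P.
Vout = 3.66 * 16.2 * 8.1
Vout = 59.292 * 8.1
Vout = 480.27 mV

480.27 mV


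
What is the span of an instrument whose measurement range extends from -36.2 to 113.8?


Span = upper range - lower range.
Span = 113.8 - (-36.2)
Span = 150.0

150.0


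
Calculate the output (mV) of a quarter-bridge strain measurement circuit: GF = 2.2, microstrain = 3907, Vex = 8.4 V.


Quarter bridge output: Vout = (GF * epsilon * Vex) / 4.
Vout = (2.2 * 3907e-6 * 8.4) / 4
Vout = 0.07220136 / 4 V
Vout = 0.01805034 V = 18.0503 mV

18.0503 mV


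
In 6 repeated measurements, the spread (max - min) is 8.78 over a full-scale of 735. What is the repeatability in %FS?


Repeatability = (spread / full scale) * 100%.
R = (8.78 / 735) * 100
R = 1.195 %FS

1.195 %FS


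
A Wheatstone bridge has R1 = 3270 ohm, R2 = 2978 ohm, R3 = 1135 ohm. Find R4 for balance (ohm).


At balance: R1*R4 = R2*R3, so R4 = R2*R3/R1.
R4 = 2978 * 1135 / 3270
R4 = 3380030 / 3270
R4 = 1033.65 ohm

1033.65 ohm


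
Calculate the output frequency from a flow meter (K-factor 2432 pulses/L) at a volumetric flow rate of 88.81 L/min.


Frequency = K * Q / 60 (converting L/min to L/s).
f = 2432 * 88.81 / 60
f = 215985.92 / 60
f = 3599.77 Hz

3599.77 Hz


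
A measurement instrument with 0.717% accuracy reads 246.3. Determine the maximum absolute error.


Absolute error = (accuracy% / 100) * reading.
Error = (0.717 / 100) * 246.3
Error = 0.00717 * 246.3
Error = 1.766

1.766


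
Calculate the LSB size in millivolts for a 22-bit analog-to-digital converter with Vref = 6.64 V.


The resolution (LSB) of an ADC is Vref / 2^n.
LSB = 6.64 / 2^22
LSB = 6.64 / 4194304
LSB = 1.58e-06 V = 0.0015831 mV

0.0015831 mV


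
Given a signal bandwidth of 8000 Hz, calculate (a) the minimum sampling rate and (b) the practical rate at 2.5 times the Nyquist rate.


By Nyquist theorem, fs_min = 2 * fmax.
fs_min = 2 * 8000 = 16000 Hz
Practical rate = 2.5 * fs_min = 2.5 * 16000 = 40000 Hz

fs_min = 16000 Hz, fs_practical = 40000 Hz


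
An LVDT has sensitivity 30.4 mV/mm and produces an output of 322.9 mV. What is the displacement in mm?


Displacement = Vout / sensitivity.
d = 322.9 / 30.4
d = 10.622 mm

10.622 mm


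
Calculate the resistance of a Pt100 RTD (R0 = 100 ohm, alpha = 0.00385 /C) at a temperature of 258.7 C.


The RTD equation: Rt = R0 * (1 + alpha * T).
Rt = 100 * (1 + 0.00385 * 258.7)
Rt = 100 * (1 + 0.995995)
Rt = 100 * 1.995995
Rt = 199.6 ohm

199.6 ohm


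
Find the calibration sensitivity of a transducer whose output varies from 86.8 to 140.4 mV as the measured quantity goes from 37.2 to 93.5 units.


Sensitivity = (y2 - y1) / (x2 - x1).
S = (140.4 - 86.8) / (93.5 - 37.2)
S = 53.6 / 56.3
S = 0.952 mV/unit

0.952 mV/unit


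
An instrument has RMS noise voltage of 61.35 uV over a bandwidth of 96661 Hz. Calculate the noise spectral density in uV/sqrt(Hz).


Noise spectral density = Vrms / sqrt(BW).
NSD = 61.35 / sqrt(96661)
NSD = 61.35 / 310.9035
NSD = 0.1973 uV/sqrt(Hz)

0.1973 uV/sqrt(Hz)


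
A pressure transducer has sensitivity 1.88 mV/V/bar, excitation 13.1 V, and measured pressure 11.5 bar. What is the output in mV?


Output = sensitivity * Vex * P.
Vout = 1.88 * 13.1 * 11.5
Vout = 24.628 * 11.5
Vout = 283.22 mV

283.22 mV


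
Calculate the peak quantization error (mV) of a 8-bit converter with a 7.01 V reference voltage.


The maximum quantization error is +/- LSB/2.
LSB = Vref / 2^n = 7.01 / 256 = 0.02738281 V
Max error = LSB / 2 = 0.02738281 / 2 = 0.01369141 V
Max error = 13.6914 mV

13.6914 mV


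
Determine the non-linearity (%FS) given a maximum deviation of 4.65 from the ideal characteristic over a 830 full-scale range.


Linearity error = (max deviation / full scale) * 100%.
Linearity = (4.65 / 830) * 100
Linearity = 0.56 %FS

0.56 %FS


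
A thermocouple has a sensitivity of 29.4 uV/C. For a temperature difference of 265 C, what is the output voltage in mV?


The thermocouple output V = sensitivity * dT.
V = 29.4 uV/C * 265 C
V = 7791.0 uV
V = 7.791 mV

7.791 mV


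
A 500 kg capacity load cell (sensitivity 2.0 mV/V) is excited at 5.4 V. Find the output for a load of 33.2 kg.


Vout = rated_output * Vex * (load / capacity).
Vout = 2.0 * 5.4 * (33.2 / 500)
Vout = 2.0 * 5.4 * 0.0664
Vout = 0.717 mV

0.717 mV


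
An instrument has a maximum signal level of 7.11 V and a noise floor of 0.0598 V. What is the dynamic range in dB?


Dynamic range = 20 * log10(Vmax / Vnoise).
DR = 20 * log10(7.11 / 0.0598)
DR = 20 * log10(118.9)
DR = 41.5 dB

41.5 dB


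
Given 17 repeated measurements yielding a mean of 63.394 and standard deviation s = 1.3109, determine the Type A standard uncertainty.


The standard uncertainty for Type A evaluation is u = s / sqrt(n).
u = 1.3109 / sqrt(17)
u = 1.3109 / 4.1231
u = 0.3179

0.3179


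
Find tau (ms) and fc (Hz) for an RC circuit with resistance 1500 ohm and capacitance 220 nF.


Time constant: tau = R * C.
tau = 1500 * 2.20e-07 = 0.00033 s
tau = 0.33 ms
Cutoff frequency: fc = 1 / (2*pi*R*C).
fc = 1 / (2*pi*0.00033) = 482.29 Hz

tau = 0.33 ms, fc = 482.29 Hz


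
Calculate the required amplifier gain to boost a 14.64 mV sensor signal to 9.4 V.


Gain = Vout / Vin (converting to same units).
G = 9.4 V / 14.64 mV
G = 9400.0 mV / 14.64 mV
G = 642.08

642.08


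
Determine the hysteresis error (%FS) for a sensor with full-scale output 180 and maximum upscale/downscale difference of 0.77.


Hysteresis = (max difference / full scale) * 100%.
H = (0.77 / 180) * 100
H = 0.428 %FS

0.428 %FS


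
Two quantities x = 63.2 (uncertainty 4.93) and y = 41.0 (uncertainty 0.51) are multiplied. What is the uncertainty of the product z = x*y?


For a product z = x*y, the relative uncertainty is:
uz/z = sqrt((ux/x)^2 + (uy/y)^2)
Relative uncertainties: ux/x = 4.93/63.2 = 0.078006
uy/y = 0.51/41.0 = 0.012439
z = 63.2 * 41.0 = 2591.2
uz = 2591.2 * sqrt(0.078006^2 + 0.012439^2) = 204.684

204.684


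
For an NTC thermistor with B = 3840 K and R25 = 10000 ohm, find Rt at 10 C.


NTC thermistor equation: Rt = R25 * exp(B * (1/T - 1/T25)).
T in Kelvin: 283.15 K, T25 = 298.15 K
1/T - 1/T25 = 1/283.15 - 1/298.15 = 0.00017768
B * (1/T - 1/T25) = 3840 * 0.00017768 = 0.6823
Rt = 10000 * exp(0.6823) = 19784.1 ohm

19784.1 ohm


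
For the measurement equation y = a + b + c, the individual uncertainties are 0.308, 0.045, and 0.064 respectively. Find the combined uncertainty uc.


For a sum of independent quantities, uc = sqrt(u1^2 + u2^2 + u3^2).
uc = sqrt(0.308^2 + 0.045^2 + 0.064^2)
uc = sqrt(0.094864 + 0.002025 + 0.004096)
uc = 0.3178

0.3178


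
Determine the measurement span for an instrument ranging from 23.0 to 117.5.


Span = upper range - lower range.
Span = 117.5 - (23.0)
Span = 94.5

94.5


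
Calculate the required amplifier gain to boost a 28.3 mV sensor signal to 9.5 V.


Gain = Vout / Vin (converting to same units).
G = 9.5 V / 28.3 mV
G = 9500.0 mV / 28.3 mV
G = 335.69

335.69


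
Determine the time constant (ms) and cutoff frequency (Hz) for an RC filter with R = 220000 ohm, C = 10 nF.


Time constant: tau = R * C.
tau = 220000 * 1.00e-08 = 0.0022 s
tau = 2.2 ms
Cutoff frequency: fc = 1 / (2*pi*R*C).
fc = 1 / (2*pi*0.0022) = 72.34 Hz

tau = 2.2 ms, fc = 72.34 Hz


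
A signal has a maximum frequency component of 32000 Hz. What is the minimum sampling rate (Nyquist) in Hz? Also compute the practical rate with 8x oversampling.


By Nyquist theorem, fs_min = 2 * fmax.
fs_min = 2 * 32000 = 64000 Hz
Practical rate = 8 * fs_min = 8 * 64000 = 512000 Hz

fs_min = 64000 Hz, fs_practical = 512000 Hz


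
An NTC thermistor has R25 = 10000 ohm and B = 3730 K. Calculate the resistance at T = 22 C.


NTC thermistor equation: Rt = R25 * exp(B * (1/T - 1/T25)).
T in Kelvin: 295.15 K, T25 = 298.15 K
1/T - 1/T25 = 1/295.15 - 1/298.15 = 3.409e-05
B * (1/T - 1/T25) = 3730 * 3.409e-05 = 0.1272
Rt = 10000 * exp(0.1272) = 11356.0 ohm

11356.0 ohm


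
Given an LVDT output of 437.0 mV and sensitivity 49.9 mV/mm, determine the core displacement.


Displacement = Vout / sensitivity.
d = 437.0 / 49.9
d = 8.758 mm

8.758 mm


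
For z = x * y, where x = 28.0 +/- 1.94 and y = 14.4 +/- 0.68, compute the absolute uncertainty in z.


For a product z = x*y, the relative uncertainty is:
uz/z = sqrt((ux/x)^2 + (uy/y)^2)
Relative uncertainties: ux/x = 1.94/28.0 = 0.069286
uy/y = 0.68/14.4 = 0.047222
z = 28.0 * 14.4 = 403.2
uz = 403.2 * sqrt(0.069286^2 + 0.047222^2) = 33.807

33.807


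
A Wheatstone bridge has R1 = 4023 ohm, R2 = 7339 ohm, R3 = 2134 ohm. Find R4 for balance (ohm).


At balance: R1*R4 = R2*R3, so R4 = R2*R3/R1.
R4 = 7339 * 2134 / 4023
R4 = 15661426 / 4023
R4 = 3892.97 ohm

3892.97 ohm


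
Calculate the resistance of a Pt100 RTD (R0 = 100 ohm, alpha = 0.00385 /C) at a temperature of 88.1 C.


The RTD equation: Rt = R0 * (1 + alpha * T).
Rt = 100 * (1 + 0.00385 * 88.1)
Rt = 100 * (1 + 0.339185)
Rt = 100 * 1.339185
Rt = 133.918 ohm

133.918 ohm


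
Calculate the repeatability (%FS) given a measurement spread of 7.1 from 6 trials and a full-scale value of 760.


Repeatability = (spread / full scale) * 100%.
R = (7.1 / 760) * 100
R = 0.934 %FS

0.934 %FS


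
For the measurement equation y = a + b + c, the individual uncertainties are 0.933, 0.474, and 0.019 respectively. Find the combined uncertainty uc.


For a sum of independent quantities, uc = sqrt(u1^2 + u2^2 + u3^2).
uc = sqrt(0.933^2 + 0.474^2 + 0.019^2)
uc = sqrt(0.870489 + 0.224676 + 0.000361)
uc = 1.0467

1.0467


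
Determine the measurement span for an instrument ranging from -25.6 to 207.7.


Span = upper range - lower range.
Span = 207.7 - (-25.6)
Span = 233.3

233.3


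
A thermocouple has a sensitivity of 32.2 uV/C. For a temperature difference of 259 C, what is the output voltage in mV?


The thermocouple output V = sensitivity * dT.
V = 32.2 uV/C * 259 C
V = 8339.8 uV
V = 8.34 mV

8.34 mV


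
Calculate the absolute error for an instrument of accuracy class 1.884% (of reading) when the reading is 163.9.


Absolute error = (accuracy% / 100) * reading.
Error = (1.884 / 100) * 163.9
Error = 0.01884 * 163.9
Error = 3.0879

3.0879


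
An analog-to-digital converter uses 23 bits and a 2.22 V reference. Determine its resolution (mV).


The resolution (LSB) of an ADC is Vref / 2^n.
LSB = 2.22 / 2^23
LSB = 2.22 / 8388608
LSB = 2.6e-07 V = 0.00026464 mV

0.00026464 mV


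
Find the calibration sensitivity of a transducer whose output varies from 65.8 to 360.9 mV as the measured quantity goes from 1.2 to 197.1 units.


Sensitivity = (y2 - y1) / (x2 - x1).
S = (360.9 - 65.8) / (197.1 - 1.2)
S = 295.1 / 195.9
S = 1.5064 mV/unit

1.5064 mV/unit


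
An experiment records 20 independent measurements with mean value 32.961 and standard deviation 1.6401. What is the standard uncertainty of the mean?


The standard uncertainty for Type A evaluation is u = s / sqrt(n).
u = 1.6401 / sqrt(20)
u = 1.6401 / 4.4721
u = 0.3667

0.3667


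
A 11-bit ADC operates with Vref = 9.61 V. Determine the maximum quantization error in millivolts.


The maximum quantization error is +/- LSB/2.
LSB = Vref / 2^n = 9.61 / 2048 = 0.00469238 V
Max error = LSB / 2 = 0.00469238 / 2 = 0.00234619 V
Max error = 2.3462 mV

2.3462 mV


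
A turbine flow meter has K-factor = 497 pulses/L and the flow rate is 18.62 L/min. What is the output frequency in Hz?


Frequency = K * Q / 60 (converting L/min to L/s).
f = 497 * 18.62 / 60
f = 9254.14 / 60
f = 154.24 Hz

154.24 Hz


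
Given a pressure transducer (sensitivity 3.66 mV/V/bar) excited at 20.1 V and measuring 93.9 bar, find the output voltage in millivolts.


Output = sensitivity * Vex * P.
Vout = 3.66 * 20.1 * 93.9
Vout = 73.566 * 93.9
Vout = 6907.85 mV

6907.85 mV


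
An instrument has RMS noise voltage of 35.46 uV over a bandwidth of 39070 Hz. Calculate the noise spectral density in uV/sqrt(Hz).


Noise spectral density = Vrms / sqrt(BW).
NSD = 35.46 / sqrt(39070)
NSD = 35.46 / 197.6613
NSD = 0.1794 uV/sqrt(Hz)

0.1794 uV/sqrt(Hz)


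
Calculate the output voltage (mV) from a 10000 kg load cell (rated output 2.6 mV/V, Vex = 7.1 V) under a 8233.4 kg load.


Vout = rated_output * Vex * (load / capacity).
Vout = 2.6 * 7.1 * (8233.4 / 10000)
Vout = 2.6 * 7.1 * 0.82334
Vout = 15.199 mV

15.199 mV


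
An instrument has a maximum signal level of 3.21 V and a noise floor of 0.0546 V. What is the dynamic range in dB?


Dynamic range = 20 * log10(Vmax / Vnoise).
DR = 20 * log10(3.21 / 0.0546)
DR = 20 * log10(58.79)
DR = 35.39 dB

35.39 dB


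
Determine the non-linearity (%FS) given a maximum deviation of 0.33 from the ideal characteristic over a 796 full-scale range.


Linearity error = (max deviation / full scale) * 100%.
Linearity = (0.33 / 796) * 100
Linearity = 0.041 %FS

0.041 %FS


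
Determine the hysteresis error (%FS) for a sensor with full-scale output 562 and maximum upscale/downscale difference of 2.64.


Hysteresis = (max difference / full scale) * 100%.
H = (2.64 / 562) * 100
H = 0.47 %FS

0.47 %FS


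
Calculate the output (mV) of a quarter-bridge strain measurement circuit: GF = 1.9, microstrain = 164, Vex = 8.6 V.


Quarter bridge output: Vout = (GF * epsilon * Vex) / 4.
Vout = (1.9 * 164e-6 * 8.6) / 4
Vout = 0.00267976 / 4 V
Vout = 0.00066994 V = 0.6699 mV

0.6699 mV


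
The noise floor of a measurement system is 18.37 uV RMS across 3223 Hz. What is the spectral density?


Noise spectral density = Vrms / sqrt(BW).
NSD = 18.37 / sqrt(3223)
NSD = 18.37 / 56.7715
NSD = 0.3236 uV/sqrt(Hz)

0.3236 uV/sqrt(Hz)


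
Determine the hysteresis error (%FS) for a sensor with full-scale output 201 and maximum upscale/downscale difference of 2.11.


Hysteresis = (max difference / full scale) * 100%.
H = (2.11 / 201) * 100
H = 1.05 %FS

1.05 %FS


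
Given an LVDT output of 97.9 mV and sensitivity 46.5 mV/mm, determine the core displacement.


Displacement = Vout / sensitivity.
d = 97.9 / 46.5
d = 2.105 mm

2.105 mm


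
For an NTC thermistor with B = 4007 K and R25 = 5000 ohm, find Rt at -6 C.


NTC thermistor equation: Rt = R25 * exp(B * (1/T - 1/T25)).
T in Kelvin: 267.15 K, T25 = 298.15 K
1/T - 1/T25 = 1/267.15 - 1/298.15 = 0.0003892
B * (1/T - 1/T25) = 4007 * 0.0003892 = 1.5595
Rt = 5000 * exp(1.5595) = 23782.7 ohm

23782.7 ohm


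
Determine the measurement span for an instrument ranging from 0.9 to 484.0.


Span = upper range - lower range.
Span = 484.0 - (0.9)
Span = 483.1

483.1


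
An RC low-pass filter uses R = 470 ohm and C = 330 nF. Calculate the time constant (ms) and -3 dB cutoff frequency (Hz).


Time constant: tau = R * C.
tau = 470 * 3.30e-07 = 0.0001551 s
tau = 0.1551 ms
Cutoff frequency: fc = 1 / (2*pi*R*C).
fc = 1 / (2*pi*0.0001551) = 1026.14 Hz

tau = 0.1551 ms, fc = 1026.14 Hz


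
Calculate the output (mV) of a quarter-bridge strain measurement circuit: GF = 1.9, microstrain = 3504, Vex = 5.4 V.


Quarter bridge output: Vout = (GF * epsilon * Vex) / 4.
Vout = (1.9 * 3504e-6 * 5.4) / 4
Vout = 0.03595104 / 4 V
Vout = 0.00898776 V = 8.9878 mV

8.9878 mV


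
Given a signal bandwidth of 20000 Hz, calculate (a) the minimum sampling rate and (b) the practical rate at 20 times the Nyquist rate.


By Nyquist theorem, fs_min = 2 * fmax.
fs_min = 2 * 20000 = 40000 Hz
Practical rate = 20 * fs_min = 20 * 40000 = 800000 Hz

fs_min = 40000 Hz, fs_practical = 800000 Hz


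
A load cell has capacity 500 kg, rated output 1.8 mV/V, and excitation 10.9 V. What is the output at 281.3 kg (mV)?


Vout = rated_output * Vex * (load / capacity).
Vout = 1.8 * 10.9 * (281.3 / 500)
Vout = 1.8 * 10.9 * 0.5626
Vout = 11.038 mV

11.038 mV


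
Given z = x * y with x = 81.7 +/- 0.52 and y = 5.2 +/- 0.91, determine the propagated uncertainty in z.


For a product z = x*y, the relative uncertainty is:
uz/z = sqrt((ux/x)^2 + (uy/y)^2)
Relative uncertainties: ux/x = 0.52/81.7 = 0.006365
uy/y = 0.91/5.2 = 0.175
z = 81.7 * 5.2 = 424.8
uz = 424.8 * sqrt(0.006365^2 + 0.175^2) = 74.396

74.396


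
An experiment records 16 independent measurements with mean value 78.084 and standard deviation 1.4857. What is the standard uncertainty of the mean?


The standard uncertainty for Type A evaluation is u = s / sqrt(n).
u = 1.4857 / sqrt(16)
u = 1.4857 / 4.0
u = 0.3714

0.3714


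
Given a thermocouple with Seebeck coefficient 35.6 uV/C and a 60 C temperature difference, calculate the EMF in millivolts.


The thermocouple output V = sensitivity * dT.
V = 35.6 uV/C * 60 C
V = 2136.0 uV
V = 2.136 mV

2.136 mV


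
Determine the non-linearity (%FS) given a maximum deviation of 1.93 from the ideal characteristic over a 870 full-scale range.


Linearity error = (max deviation / full scale) * 100%.
Linearity = (1.93 / 870) * 100
Linearity = 0.222 %FS

0.222 %FS


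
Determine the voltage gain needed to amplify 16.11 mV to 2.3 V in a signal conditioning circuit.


Gain = Vout / Vin (converting to same units).
G = 2.3 V / 16.11 mV
G = 2300.0 mV / 16.11 mV
G = 142.77

142.77


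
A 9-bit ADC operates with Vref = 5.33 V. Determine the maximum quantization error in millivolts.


The maximum quantization error is +/- LSB/2.
LSB = Vref / 2^n = 5.33 / 512 = 0.01041016 V
Max error = LSB / 2 = 0.01041016 / 2 = 0.00520508 V
Max error = 5.2051 mV

5.2051 mV


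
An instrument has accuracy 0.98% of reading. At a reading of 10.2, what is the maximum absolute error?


Absolute error = (accuracy% / 100) * reading.
Error = (0.98 / 100) * 10.2
Error = 0.0098 * 10.2
Error = 0.1

0.1


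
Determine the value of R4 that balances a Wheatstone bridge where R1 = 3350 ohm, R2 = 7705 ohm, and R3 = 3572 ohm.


At balance: R1*R4 = R2*R3, so R4 = R2*R3/R1.
R4 = 7705 * 3572 / 3350
R4 = 27522260 / 3350
R4 = 8215.6 ohm

8215.6 ohm


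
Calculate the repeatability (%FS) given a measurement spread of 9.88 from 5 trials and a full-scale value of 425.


Repeatability = (spread / full scale) * 100%.
R = (9.88 / 425) * 100
R = 2.325 %FS

2.325 %FS


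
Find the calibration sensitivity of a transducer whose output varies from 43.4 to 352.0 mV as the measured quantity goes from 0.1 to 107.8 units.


Sensitivity = (y2 - y1) / (x2 - x1).
S = (352.0 - 43.4) / (107.8 - 0.1)
S = 308.6 / 107.7
S = 2.8654 mV/unit

2.8654 mV/unit


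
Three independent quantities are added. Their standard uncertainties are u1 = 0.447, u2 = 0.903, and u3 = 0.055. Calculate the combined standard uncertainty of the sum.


For a sum of independent quantities, uc = sqrt(u1^2 + u2^2 + u3^2).
uc = sqrt(0.447^2 + 0.903^2 + 0.055^2)
uc = sqrt(0.199809 + 0.815409 + 0.003025)
uc = 1.0091

1.0091


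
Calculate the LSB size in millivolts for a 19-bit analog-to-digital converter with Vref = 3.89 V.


The resolution (LSB) of an ADC is Vref / 2^n.
LSB = 3.89 / 2^19
LSB = 3.89 / 524288
LSB = 7.42e-06 V = 0.00741959 mV

0.00741959 mV


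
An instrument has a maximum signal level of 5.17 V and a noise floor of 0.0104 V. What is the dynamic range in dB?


Dynamic range = 20 * log10(Vmax / Vnoise).
DR = 20 * log10(5.17 / 0.0104)
DR = 20 * log10(497.12)
DR = 53.93 dB

53.93 dB


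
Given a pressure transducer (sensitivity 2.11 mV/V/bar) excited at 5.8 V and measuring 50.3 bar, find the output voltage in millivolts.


Output = sensitivity * Vex * P.
Vout = 2.11 * 5.8 * 50.3
Vout = 12.238 * 50.3
Vout = 615.57 mV

615.57 mV


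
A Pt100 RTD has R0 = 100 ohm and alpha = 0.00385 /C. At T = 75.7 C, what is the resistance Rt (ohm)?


The RTD equation: Rt = R0 * (1 + alpha * T).
Rt = 100 * (1 + 0.00385 * 75.7)
Rt = 100 * (1 + 0.291445)
Rt = 100 * 1.291445
Rt = 129.144 ohm

129.144 ohm


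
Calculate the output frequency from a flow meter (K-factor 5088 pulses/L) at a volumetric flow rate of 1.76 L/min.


Frequency = K * Q / 60 (converting L/min to L/s).
f = 5088 * 1.76 / 60
f = 8954.88 / 60
f = 149.25 Hz

149.25 Hz


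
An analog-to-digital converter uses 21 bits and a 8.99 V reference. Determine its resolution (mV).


The resolution (LSB) of an ADC is Vref / 2^n.
LSB = 8.99 / 2^21
LSB = 8.99 / 2097152
LSB = 4.29e-06 V = 0.00428677 mV

0.00428677 mV


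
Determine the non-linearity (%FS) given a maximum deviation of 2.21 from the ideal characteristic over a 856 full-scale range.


Linearity error = (max deviation / full scale) * 100%.
Linearity = (2.21 / 856) * 100
Linearity = 0.258 %FS

0.258 %FS


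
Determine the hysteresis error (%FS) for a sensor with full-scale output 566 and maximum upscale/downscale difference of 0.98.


Hysteresis = (max difference / full scale) * 100%.
H = (0.98 / 566) * 100
H = 0.173 %FS

0.173 %FS


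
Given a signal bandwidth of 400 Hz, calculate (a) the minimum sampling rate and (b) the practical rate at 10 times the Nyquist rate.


By Nyquist theorem, fs_min = 2 * fmax.
fs_min = 2 * 400 = 800 Hz
Practical rate = 10 * fs_min = 10 * 800 = 8000 Hz

fs_min = 800 Hz, fs_practical = 8000 Hz


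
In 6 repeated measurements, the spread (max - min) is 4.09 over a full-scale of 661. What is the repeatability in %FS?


Repeatability = (spread / full scale) * 100%.
R = (4.09 / 661) * 100
R = 0.619 %FS

0.619 %FS


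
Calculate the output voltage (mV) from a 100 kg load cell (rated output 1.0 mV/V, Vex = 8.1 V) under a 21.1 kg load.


Vout = rated_output * Vex * (load / capacity).
Vout = 1.0 * 8.1 * (21.1 / 100)
Vout = 1.0 * 8.1 * 0.211
Vout = 1.709 mV

1.709 mV


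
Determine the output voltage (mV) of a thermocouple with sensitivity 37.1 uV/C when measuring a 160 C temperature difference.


The thermocouple output V = sensitivity * dT.
V = 37.1 uV/C * 160 C
V = 5936.0 uV
V = 5.936 mV

5.936 mV


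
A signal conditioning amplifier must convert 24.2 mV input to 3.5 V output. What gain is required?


Gain = Vout / Vin (converting to same units).
G = 3.5 V / 24.2 mV
G = 3500.0 mV / 24.2 mV
G = 144.63

144.63


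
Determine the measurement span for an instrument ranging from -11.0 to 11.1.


Span = upper range - lower range.
Span = 11.1 - (-11.0)
Span = 22.1

22.1


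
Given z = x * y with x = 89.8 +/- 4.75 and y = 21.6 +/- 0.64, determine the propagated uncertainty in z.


For a product z = x*y, the relative uncertainty is:
uz/z = sqrt((ux/x)^2 + (uy/y)^2)
Relative uncertainties: ux/x = 4.75/89.8 = 0.052895
uy/y = 0.64/21.6 = 0.02963
z = 89.8 * 21.6 = 1939.7
uz = 1939.7 * sqrt(0.052895^2 + 0.02963^2) = 117.6

117.6
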